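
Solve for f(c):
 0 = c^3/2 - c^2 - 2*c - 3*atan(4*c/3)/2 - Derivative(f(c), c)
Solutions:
 f(c) = C1 + c^4/8 - c^3/3 - c^2 - 3*c*atan(4*c/3)/2 + 9*log(16*c^2 + 9)/16


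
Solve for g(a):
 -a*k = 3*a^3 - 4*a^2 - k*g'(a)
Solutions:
 g(a) = C1 + 3*a^4/(4*k) - 4*a^3/(3*k) + a^2/2


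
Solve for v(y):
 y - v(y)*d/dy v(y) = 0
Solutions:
 v(y) = -sqrt(C1 + y^2)
 v(y) = sqrt(C1 + y^2)


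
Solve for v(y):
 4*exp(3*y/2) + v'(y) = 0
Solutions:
 v(y) = C1 - 8*exp(3*y/2)/3


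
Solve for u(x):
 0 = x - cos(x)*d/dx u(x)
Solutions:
 u(x) = C1 + Integral(x/cos(x), x)


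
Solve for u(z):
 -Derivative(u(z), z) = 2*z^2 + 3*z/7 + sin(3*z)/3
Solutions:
 u(z) = C1 - 2*z^3/3 - 3*z^2/14 + cos(3*z)/9


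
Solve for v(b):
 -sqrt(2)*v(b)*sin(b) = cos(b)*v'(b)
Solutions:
 v(b) = C1*cos(b)^(sqrt(2))


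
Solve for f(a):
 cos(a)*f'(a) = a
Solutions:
 f(a) = C1 + Integral(a/cos(a), a)


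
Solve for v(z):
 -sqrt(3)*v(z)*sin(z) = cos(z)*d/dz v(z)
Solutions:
 v(z) = C1*cos(z)^(sqrt(3))


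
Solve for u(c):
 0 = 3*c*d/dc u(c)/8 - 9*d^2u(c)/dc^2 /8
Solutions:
 u(c) = C1 + C2*erfi(sqrt(6)*c/6)


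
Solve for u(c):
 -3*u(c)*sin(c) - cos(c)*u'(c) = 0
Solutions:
 u(c) = C1*cos(c)^3


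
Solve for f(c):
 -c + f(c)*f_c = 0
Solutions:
 f(c) = -sqrt(C1 + c^2)
 f(c) = sqrt(C1 + c^2)


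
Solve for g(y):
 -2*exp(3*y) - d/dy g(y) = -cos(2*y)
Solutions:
 g(y) = C1 - 2*exp(3*y)/3 + sin(2*y)/2


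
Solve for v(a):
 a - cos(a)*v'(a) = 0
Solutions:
 v(a) = C1 + Integral(a/cos(a), a)


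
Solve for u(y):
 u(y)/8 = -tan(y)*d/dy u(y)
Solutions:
 u(y) = C1/sin(y)^(1/8)


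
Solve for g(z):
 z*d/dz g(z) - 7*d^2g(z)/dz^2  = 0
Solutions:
 g(z) = C1 + C2*erfi(sqrt(14)*z/14)


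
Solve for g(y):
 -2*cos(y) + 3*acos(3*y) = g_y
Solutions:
 g(y) = C1 + 3*y*acos(3*y) - sqrt(1 - 9*y^2) - 2*sin(y)


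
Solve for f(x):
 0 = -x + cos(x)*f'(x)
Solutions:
 f(x) = C1 + Integral(x/cos(x), x)


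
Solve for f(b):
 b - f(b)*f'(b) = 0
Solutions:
 f(b) = -sqrt(C1 + b^2)
 f(b) = sqrt(C1 + b^2)


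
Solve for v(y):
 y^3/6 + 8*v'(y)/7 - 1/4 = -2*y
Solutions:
 v(y) = C1 - 7*y^4/192 - 7*y^2/8 + 7*y/32


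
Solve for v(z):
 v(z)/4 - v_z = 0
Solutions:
 v(z) = C1*exp(z/4)


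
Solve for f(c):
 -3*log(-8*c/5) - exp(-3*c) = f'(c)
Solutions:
 f(c) = C1 - 3*c*log(-c) + 3*c*(-3*log(2) + 1 + log(5)) + exp(-3*c)/3


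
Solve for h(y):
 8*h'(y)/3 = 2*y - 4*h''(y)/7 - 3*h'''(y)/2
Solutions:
 h(y) = C1 + 3*y^2/8 - 9*y/56 + (C2*sin(16*sqrt(3)*y/21) + C3*cos(16*sqrt(3)*y/21))*exp(-4*y/21)


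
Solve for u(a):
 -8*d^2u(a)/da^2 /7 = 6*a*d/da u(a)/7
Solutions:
 u(a) = C1 + C2*erf(sqrt(6)*a/4)


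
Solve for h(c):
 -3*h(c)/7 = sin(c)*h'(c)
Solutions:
 h(c) = C1*(cos(c) + 1)^(3/14)/(cos(c) - 1)^(3/14)


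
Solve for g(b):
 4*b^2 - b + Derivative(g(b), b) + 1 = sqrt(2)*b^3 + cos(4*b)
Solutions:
 g(b) = C1 + sqrt(2)*b^4/4 - 4*b^3/3 + b^2/2 - b + sin(4*b)/4


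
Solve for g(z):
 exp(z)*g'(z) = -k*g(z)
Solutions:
 g(z) = C1*exp(k*exp(-z))


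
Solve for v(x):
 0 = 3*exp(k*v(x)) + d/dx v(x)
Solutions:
 v(x) = Piecewise((log(1/(C1*k + 3*k*x))/k, Ne(k, 0)), (nan, True))
 v(x) = Piecewise((C1 - 3*x, Eq(k, 0)), (nan, True))


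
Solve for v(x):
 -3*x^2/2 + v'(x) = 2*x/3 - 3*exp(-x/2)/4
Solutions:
 v(x) = C1 + x^3/2 + x^2/3 + 3*exp(-x/2)/2


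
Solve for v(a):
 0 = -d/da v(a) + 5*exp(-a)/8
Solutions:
 v(a) = C1 - 5*exp(-a)/8


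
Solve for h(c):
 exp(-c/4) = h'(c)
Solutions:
 h(c) = C1 - 4*exp(-c/4)


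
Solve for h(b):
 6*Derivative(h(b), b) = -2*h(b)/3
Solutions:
 h(b) = C1*exp(-b/9)


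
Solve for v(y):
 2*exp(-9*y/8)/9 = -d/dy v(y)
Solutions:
 v(y) = C1 + 16*exp(-9*y/8)/81


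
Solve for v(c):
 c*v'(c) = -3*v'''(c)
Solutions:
 v(c) = C1 + Integral(C2*airyai(-3^(2/3)*c/3) + C3*airybi(-3^(2/3)*c/3), c)


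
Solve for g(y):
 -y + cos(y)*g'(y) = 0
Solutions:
 g(y) = C1 + Integral(y/cos(y), y)


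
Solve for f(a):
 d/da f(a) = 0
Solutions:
 f(a) = C1


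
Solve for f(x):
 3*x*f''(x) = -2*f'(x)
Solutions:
 f(x) = C1 + C2*x^(1/3)


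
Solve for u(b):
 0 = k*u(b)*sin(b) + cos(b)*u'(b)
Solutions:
 u(b) = C1*exp(k*log(cos(b)))


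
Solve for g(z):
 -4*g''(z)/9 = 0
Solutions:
 g(z) = C1 + C2*z


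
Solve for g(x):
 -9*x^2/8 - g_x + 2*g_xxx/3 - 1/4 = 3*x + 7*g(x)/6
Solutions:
 g(x) = C1*exp(-x*(2/(sqrt(41) + 7)^(1/3) + (sqrt(41) + 7)^(1/3))/4)*sin(sqrt(3)*x*(-(sqrt(41) + 7)^(1/3) + 2/(sqrt(41) + 7)^(1/3))/4) + C2*exp(-x*(2/(sqrt(41) + 7)^(1/3) + (sqrt(41) + 7)^(1/3))/4)*cos(sqrt(3)*x*(-(sqrt(41) + 7)^(1/3) + 2/(sqrt(41) + 7)^(1/3))/4) + C3*exp(x*((sqrt(41) + 7)^(-1/3) + (sqrt(41) + 7)^(1/3)/2)) - 27*x^2/28 - 45*x/49 + 393/686


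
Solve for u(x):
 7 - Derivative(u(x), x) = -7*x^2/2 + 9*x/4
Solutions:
 u(x) = C1 + 7*x^3/6 - 9*x^2/8 + 7*x


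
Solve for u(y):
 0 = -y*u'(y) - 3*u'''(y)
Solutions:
 u(y) = C1 + Integral(C2*airyai(-3^(2/3)*y/3) + C3*airybi(-3^(2/3)*y/3), y)


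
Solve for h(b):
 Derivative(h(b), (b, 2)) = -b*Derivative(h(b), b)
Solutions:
 h(b) = C1 + C2*erf(sqrt(2)*b/2)


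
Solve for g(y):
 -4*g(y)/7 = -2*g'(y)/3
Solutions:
 g(y) = C1*exp(6*y/7)


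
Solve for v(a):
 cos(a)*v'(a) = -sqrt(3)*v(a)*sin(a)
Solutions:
 v(a) = C1*cos(a)^(sqrt(3))


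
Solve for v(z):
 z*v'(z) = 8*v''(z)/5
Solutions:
 v(z) = C1 + C2*erfi(sqrt(5)*z/4)


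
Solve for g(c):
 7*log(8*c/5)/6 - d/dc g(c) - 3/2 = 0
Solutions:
 g(c) = C1 + 7*c*log(c)/6 - 8*c/3 - 7*c*log(5)/6 + 7*c*log(2)/2


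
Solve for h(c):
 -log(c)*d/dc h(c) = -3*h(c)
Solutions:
 h(c) = C1*exp(3*li(c))


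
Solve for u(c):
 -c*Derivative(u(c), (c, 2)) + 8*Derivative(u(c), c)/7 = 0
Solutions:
 u(c) = C1 + C2*c^(15/7)


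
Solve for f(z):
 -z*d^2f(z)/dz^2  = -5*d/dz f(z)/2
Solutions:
 f(z) = C1 + C2*z^(7/2)


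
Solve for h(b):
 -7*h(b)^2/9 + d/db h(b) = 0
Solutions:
 h(b) = -9/(C1 + 7*b)


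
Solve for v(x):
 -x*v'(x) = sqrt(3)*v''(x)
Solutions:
 v(x) = C1 + C2*erf(sqrt(2)*3^(3/4)*x/6)


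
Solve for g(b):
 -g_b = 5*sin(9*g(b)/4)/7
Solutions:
 5*b/7 + 2*log(cos(9*g(b)/4) - 1)/9 - 2*log(cos(9*g(b)/4) + 1)/9 = C1


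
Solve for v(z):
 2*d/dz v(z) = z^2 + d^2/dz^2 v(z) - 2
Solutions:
 v(z) = C1 + C2*exp(2*z) + z^3/6 + z^2/4 - 3*z/4


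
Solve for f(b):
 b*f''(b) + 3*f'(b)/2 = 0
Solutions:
 f(b) = C1 + C2/sqrt(b)


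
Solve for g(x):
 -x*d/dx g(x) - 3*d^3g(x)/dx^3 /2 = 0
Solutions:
 g(x) = C1 + Integral(C2*airyai(-2^(1/3)*3^(2/3)*x/3) + C3*airybi(-2^(1/3)*3^(2/3)*x/3), x)


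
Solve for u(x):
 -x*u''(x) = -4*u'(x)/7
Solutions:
 u(x) = C1 + C2*x^(11/7)


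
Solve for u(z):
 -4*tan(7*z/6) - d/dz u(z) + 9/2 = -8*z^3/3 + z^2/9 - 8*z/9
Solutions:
 u(z) = C1 + 2*z^4/3 - z^3/27 + 4*z^2/9 + 9*z/2 + 24*log(cos(7*z/6))/7


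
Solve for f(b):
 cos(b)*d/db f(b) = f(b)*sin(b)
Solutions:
 f(b) = C1/cos(b)


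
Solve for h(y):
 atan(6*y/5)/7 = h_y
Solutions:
 h(y) = C1 + y*atan(6*y/5)/7 - 5*log(36*y^2 + 25)/84


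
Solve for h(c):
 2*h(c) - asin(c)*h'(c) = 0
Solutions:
 h(c) = C1*exp(2*Integral(1/asin(c), c))


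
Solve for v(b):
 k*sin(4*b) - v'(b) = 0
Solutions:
 v(b) = C1 - k*cos(4*b)/4


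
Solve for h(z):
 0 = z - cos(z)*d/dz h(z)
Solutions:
 h(z) = C1 + Integral(z/cos(z), z)


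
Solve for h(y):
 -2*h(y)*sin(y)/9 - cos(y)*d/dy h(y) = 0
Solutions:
 h(y) = C1*cos(y)^(2/9)


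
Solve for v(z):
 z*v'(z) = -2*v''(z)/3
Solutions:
 v(z) = C1 + C2*erf(sqrt(3)*z/2)


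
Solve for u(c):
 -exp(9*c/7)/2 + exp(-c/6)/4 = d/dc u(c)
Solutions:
 u(c) = C1 - 7*exp(9*c/7)/18 - 3*exp(-c/6)/2


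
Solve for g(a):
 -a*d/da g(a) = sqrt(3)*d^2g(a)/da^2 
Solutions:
 g(a) = C1 + C2*erf(sqrt(2)*3^(3/4)*a/6)


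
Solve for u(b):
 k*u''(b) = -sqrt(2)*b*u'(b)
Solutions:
 u(b) = C1 + C2*sqrt(k)*erf(2^(3/4)*b*sqrt(1/k)/2)


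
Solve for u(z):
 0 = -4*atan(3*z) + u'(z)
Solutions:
 u(z) = C1 + 4*z*atan(3*z) - 2*log(9*z^2 + 1)/3


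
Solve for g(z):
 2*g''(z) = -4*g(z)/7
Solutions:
 g(z) = C1*sin(sqrt(14)*z/7) + C2*cos(sqrt(14)*z/7)


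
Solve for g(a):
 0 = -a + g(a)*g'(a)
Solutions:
 g(a) = -sqrt(C1 + a^2)
 g(a) = sqrt(C1 + a^2)


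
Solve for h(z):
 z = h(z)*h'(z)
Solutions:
 h(z) = -sqrt(C1 + z^2)
 h(z) = sqrt(C1 + z^2)


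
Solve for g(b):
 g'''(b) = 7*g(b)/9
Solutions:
 g(b) = C3*exp(21^(1/3)*b/3) + (C1*sin(3^(5/6)*7^(1/3)*b/6) + C2*cos(3^(5/6)*7^(1/3)*b/6))*exp(-21^(1/3)*b/6)


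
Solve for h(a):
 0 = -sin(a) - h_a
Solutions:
 h(a) = C1 + cos(a)


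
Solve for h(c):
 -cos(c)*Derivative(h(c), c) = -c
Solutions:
 h(c) = C1 + Integral(c/cos(c), c)


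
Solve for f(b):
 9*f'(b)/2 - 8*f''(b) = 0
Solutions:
 f(b) = C1 + C2*exp(9*b/16)


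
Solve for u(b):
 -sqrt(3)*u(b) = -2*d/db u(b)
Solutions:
 u(b) = C1*exp(sqrt(3)*b/2)


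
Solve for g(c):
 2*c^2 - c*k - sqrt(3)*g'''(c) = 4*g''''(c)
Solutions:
 g(c) = C1 + C2*c + C3*c^2 + C4*exp(-sqrt(3)*c/4) + sqrt(3)*c^5/90 + c^4*(-sqrt(3)*k - 16)/72 + 2*c^3*(3*k + 16*sqrt(3))/27


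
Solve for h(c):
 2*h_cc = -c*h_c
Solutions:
 h(c) = C1 + C2*erf(c/2)


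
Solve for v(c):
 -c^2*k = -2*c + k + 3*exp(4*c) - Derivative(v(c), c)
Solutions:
 v(c) = C1 + c^3*k/3 - c^2 + c*k + 3*exp(4*c)/4


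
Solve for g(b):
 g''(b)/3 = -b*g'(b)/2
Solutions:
 g(b) = C1 + C2*erf(sqrt(3)*b/2)


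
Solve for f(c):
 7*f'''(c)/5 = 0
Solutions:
 f(c) = C1 + C2*c + C3*c^2


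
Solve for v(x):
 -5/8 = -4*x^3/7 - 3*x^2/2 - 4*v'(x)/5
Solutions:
 v(x) = C1 - 5*x^4/28 - 5*x^3/8 + 25*x/32


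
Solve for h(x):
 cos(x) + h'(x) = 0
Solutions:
 h(x) = C1 - sin(x)


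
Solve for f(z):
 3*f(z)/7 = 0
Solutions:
 f(z) = 0


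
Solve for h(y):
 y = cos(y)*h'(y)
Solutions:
 h(y) = C1 + Integral(y/cos(y), y)


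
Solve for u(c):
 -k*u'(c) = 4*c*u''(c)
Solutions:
 u(c) = C1 + c^(1 - re(k)/4)*(C2*sin(log(c)*Abs(im(k))/4) + C3*cos(log(c)*im(k)/4))


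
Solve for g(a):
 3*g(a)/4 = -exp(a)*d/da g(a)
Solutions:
 g(a) = C1*exp(3*exp(-a)/4)


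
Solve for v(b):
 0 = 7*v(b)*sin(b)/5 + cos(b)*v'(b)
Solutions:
 v(b) = C1*cos(b)^(7/5)


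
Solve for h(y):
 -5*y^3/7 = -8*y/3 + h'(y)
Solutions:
 h(y) = C1 - 5*y^4/28 + 4*y^2/3


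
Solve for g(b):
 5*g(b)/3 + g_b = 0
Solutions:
 g(b) = C1*exp(-5*b/3)


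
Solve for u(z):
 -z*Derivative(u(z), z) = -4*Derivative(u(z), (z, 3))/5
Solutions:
 u(z) = C1 + Integral(C2*airyai(10^(1/3)*z/2) + C3*airybi(10^(1/3)*z/2), z)


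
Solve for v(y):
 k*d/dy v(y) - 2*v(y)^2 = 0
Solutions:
 v(y) = -k/(C1*k + 2*y)


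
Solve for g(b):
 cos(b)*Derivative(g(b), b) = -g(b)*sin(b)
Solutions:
 g(b) = C1*cos(b)


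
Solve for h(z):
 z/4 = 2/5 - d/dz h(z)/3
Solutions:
 h(z) = C1 - 3*z^2/8 + 6*z/5


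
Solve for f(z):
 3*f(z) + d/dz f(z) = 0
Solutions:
 f(z) = C1*exp(-3*z)


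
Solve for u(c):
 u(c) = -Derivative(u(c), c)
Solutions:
 u(c) = C1*exp(-c)


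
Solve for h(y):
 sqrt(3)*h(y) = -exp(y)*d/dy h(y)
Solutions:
 h(y) = C1*exp(sqrt(3)*exp(-y))


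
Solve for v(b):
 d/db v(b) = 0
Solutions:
 v(b) = C1


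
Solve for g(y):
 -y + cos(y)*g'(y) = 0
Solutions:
 g(y) = C1 + Integral(y/cos(y), y)


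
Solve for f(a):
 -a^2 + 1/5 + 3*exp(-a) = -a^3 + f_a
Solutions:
 f(a) = C1 + a^4/4 - a^3/3 + a/5 - 3*exp(-a)


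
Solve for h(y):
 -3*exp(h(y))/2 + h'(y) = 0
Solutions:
 h(y) = log(-1/(C1 + 3*y)) + log(2)


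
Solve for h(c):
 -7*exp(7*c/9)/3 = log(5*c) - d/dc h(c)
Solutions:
 h(c) = C1 + c*log(c) + c*(-1 + log(5)) + 3*exp(7*c/9)


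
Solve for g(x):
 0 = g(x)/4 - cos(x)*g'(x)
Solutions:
 g(x) = C1*(sin(x) + 1)^(1/8)/(sin(x) - 1)^(1/8)


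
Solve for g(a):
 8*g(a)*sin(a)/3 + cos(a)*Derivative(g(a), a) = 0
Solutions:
 g(a) = C1*cos(a)^(8/3)


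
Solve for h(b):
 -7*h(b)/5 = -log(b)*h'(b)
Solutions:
 h(b) = C1*exp(7*li(b)/5)


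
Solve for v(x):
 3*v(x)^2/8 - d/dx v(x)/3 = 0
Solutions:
 v(x) = -8/(C1 + 9*x)


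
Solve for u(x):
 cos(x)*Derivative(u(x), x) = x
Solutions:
 u(x) = C1 + Integral(x/cos(x), x)


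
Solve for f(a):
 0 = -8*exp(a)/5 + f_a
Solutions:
 f(a) = C1 + 8*exp(a)/5


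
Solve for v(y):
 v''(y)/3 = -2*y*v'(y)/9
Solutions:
 v(y) = C1 + C2*erf(sqrt(3)*y/3)


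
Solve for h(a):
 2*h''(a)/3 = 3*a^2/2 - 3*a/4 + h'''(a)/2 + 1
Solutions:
 h(a) = C1 + C2*a + C3*exp(4*a/3) + 3*a^4/16 + 3*a^3/8 + 51*a^2/32


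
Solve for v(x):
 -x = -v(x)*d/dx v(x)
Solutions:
 v(x) = -sqrt(C1 + x^2)
 v(x) = sqrt(C1 + x^2)


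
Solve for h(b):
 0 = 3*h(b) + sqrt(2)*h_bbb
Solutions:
 h(b) = C3*exp(-2^(5/6)*3^(1/3)*b/2) + (C1*sin(6^(5/6)*b/4) + C2*cos(6^(5/6)*b/4))*exp(2^(5/6)*3^(1/3)*b/4)


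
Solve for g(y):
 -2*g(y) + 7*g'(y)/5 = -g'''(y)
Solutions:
 g(y) = C1*exp(y*(-15*(1 + 13*sqrt(330)/225)^(1/3) + 7/(1 + 13*sqrt(330)/225)^(1/3))/30)*sin(sqrt(3)*y*(7/(1 + 13*sqrt(330)/225)^(1/3) + 15*(1 + 13*sqrt(330)/225)^(1/3))/30) + C2*exp(y*(-15*(1 + 13*sqrt(330)/225)^(1/3) + 7/(1 + 13*sqrt(330)/225)^(1/3))/30)*cos(sqrt(3)*y*(7/(1 + 13*sqrt(330)/225)^(1/3) + 15*(1 + 13*sqrt(330)/225)^(1/3))/30) + C3*exp(y*(-7/(15*(1 + 13*sqrt(330)/225)^(1/3)) + (1 + 13*sqrt(330)/225)^(1/3)))


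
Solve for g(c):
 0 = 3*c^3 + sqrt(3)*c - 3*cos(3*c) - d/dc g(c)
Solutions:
 g(c) = C1 + 3*c^4/4 + sqrt(3)*c^2/2 - sin(3*c)


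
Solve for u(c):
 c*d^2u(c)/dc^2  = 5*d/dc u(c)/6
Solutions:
 u(c) = C1 + C2*c^(11/6)


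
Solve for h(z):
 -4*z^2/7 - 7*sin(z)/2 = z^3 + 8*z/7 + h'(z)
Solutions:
 h(z) = C1 - z^4/4 - 4*z^3/21 - 4*z^2/7 + 7*cos(z)/2


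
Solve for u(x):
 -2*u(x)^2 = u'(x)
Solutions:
 u(x) = 1/(C1 + 2*x)


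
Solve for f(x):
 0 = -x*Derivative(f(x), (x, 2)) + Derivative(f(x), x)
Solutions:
 f(x) = C1 + C2*x^2


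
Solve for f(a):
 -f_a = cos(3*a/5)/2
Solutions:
 f(a) = C1 - 5*sin(3*a/5)/6


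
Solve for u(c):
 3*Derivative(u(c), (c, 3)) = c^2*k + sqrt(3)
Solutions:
 u(c) = C1 + C2*c + C3*c^2 + c^5*k/180 + sqrt(3)*c^3/18


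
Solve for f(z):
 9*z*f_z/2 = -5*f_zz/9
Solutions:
 f(z) = C1 + C2*erf(9*sqrt(5)*z/10)


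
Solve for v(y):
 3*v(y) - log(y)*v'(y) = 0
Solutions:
 v(y) = C1*exp(3*li(y))


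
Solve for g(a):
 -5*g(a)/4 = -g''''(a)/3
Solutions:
 g(a) = C1*exp(-15^(1/4)*sqrt(2)*a/2) + C2*exp(15^(1/4)*sqrt(2)*a/2) + C3*sin(15^(1/4)*sqrt(2)*a/2) + C4*cos(15^(1/4)*sqrt(2)*a/2)


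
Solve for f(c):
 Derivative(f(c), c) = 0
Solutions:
 f(c) = C1


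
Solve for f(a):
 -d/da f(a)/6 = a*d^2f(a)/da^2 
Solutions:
 f(a) = C1 + C2*a^(5/6)


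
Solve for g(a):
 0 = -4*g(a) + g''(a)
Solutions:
 g(a) = C1*exp(-2*a) + C2*exp(2*a)


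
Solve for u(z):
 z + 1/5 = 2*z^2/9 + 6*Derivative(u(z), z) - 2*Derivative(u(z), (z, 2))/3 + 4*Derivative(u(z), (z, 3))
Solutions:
 u(z) = C1 - z^3/81 + 77*z^2/972 + 1097*z/10935 + (C2*sin(sqrt(215)*z/12) + C3*cos(sqrt(215)*z/12))*exp(z/12)


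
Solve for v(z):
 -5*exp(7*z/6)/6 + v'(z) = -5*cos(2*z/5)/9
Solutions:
 v(z) = C1 + 5*exp(7*z/6)/7 - 25*sin(2*z/5)/18


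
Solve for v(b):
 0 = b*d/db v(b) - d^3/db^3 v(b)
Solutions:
 v(b) = C1 + Integral(C2*airyai(b) + C3*airybi(b), b)


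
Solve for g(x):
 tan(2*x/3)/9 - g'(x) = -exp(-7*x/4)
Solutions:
 g(x) = C1 + log(tan(2*x/3)^2 + 1)/12 - 4*exp(-7*x/4)/7


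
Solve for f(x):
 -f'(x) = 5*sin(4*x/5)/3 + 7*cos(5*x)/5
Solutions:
 f(x) = C1 - 7*sin(5*x)/25 + 25*cos(4*x/5)/12


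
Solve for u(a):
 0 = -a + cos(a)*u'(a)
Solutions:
 u(a) = C1 + Integral(a/cos(a), a)


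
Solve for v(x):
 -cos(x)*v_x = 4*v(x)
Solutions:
 v(x) = C1*(sin(x)^2 - 2*sin(x) + 1)/(sin(x)^2 + 2*sin(x) + 1)


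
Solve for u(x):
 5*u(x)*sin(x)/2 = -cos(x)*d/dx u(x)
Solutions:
 u(x) = C1*cos(x)^(5/2)


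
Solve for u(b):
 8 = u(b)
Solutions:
 u(b) = 8


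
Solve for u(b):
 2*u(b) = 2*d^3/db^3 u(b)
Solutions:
 u(b) = C3*exp(b) + (C1*sin(sqrt(3)*b/2) + C2*cos(sqrt(3)*b/2))*exp(-b/2)


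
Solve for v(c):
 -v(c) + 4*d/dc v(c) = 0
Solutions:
 v(c) = C1*exp(c/4)


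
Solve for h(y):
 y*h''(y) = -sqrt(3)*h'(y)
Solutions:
 h(y) = C1 + C2*y^(1 - sqrt(3))


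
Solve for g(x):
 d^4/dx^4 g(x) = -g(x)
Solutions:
 g(x) = (C1*sin(sqrt(2)*x/2) + C2*cos(sqrt(2)*x/2))*exp(-sqrt(2)*x/2) + (C3*sin(sqrt(2)*x/2) + C4*cos(sqrt(2)*x/2))*exp(sqrt(2)*x/2)


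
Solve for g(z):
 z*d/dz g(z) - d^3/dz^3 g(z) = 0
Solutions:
 g(z) = C1 + Integral(C2*airyai(z) + C3*airybi(z), z)


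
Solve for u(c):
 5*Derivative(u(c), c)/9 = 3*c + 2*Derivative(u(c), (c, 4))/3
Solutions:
 u(c) = C1 + C4*exp(5^(1/3)*6^(2/3)*c/6) + 27*c^2/10 + (C2*sin(2^(2/3)*3^(1/6)*5^(1/3)*c/4) + C3*cos(2^(2/3)*3^(1/6)*5^(1/3)*c/4))*exp(-5^(1/3)*6^(2/3)*c/12)


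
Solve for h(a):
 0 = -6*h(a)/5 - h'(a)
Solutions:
 h(a) = C1*exp(-6*a/5)


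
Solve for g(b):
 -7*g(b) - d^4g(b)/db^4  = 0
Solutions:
 g(b) = (C1*sin(sqrt(2)*7^(1/4)*b/2) + C2*cos(sqrt(2)*7^(1/4)*b/2))*exp(-sqrt(2)*7^(1/4)*b/2) + (C3*sin(sqrt(2)*7^(1/4)*b/2) + C4*cos(sqrt(2)*7^(1/4)*b/2))*exp(sqrt(2)*7^(1/4)*b/2)


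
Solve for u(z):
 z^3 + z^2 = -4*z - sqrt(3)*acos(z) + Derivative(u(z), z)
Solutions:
 u(z) = C1 + z^4/4 + z^3/3 + 2*z^2 + sqrt(3)*(z*acos(z) - sqrt(1 - z^2))


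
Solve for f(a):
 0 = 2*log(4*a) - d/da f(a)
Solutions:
 f(a) = C1 + 2*a*log(a) - 2*a + a*log(16)


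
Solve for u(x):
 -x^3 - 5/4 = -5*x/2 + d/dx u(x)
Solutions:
 u(x) = C1 - x^4/4 + 5*x^2/4 - 5*x/4


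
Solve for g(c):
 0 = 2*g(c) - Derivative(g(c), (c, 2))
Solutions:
 g(c) = C1*exp(-sqrt(2)*c) + C2*exp(sqrt(2)*c)


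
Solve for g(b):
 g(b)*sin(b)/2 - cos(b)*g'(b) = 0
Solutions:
 g(b) = C1/sqrt(cos(b))


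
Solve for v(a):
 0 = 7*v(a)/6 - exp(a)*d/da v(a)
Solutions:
 v(a) = C1*exp(-7*exp(-a)/6)


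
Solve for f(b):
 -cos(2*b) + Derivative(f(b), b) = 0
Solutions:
 f(b) = C1 + sin(2*b)/2


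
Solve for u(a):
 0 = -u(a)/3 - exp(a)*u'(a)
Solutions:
 u(a) = C1*exp(exp(-a)/3)


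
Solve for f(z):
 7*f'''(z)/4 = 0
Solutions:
 f(z) = C1 + C2*z + C3*z^2


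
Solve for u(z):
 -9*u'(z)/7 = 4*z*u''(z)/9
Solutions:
 u(z) = C1 + C2/z^(53/28)


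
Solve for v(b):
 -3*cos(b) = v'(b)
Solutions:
 v(b) = C1 - 3*sin(b)


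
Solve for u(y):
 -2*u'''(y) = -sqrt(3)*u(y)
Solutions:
 u(y) = C3*exp(2^(2/3)*3^(1/6)*y/2) + (C1*sin(6^(2/3)*y/4) + C2*cos(6^(2/3)*y/4))*exp(-2^(2/3)*3^(1/6)*y/4)


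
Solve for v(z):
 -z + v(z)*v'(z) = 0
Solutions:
 v(z) = -sqrt(C1 + z^2)
 v(z) = sqrt(C1 + z^2)


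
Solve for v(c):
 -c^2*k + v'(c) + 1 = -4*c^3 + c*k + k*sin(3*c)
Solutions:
 v(c) = C1 - c^4 + c^3*k/3 + c^2*k/2 - c - k*cos(3*c)/3


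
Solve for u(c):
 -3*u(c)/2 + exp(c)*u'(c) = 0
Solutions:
 u(c) = C1*exp(-3*exp(-c)/2)


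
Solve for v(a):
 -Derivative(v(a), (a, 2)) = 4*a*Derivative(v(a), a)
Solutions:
 v(a) = C1 + C2*erf(sqrt(2)*a)


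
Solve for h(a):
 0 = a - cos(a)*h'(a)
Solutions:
 h(a) = C1 + Integral(a/cos(a), a)


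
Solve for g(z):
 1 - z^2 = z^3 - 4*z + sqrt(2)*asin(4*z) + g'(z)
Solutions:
 g(z) = C1 - z^4/4 - z^3/3 + 2*z^2 + z - sqrt(2)*(z*asin(4*z) + sqrt(1 - 16*z^2)/4)


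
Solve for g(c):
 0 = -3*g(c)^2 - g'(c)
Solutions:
 g(c) = 1/(C1 + 3*c)


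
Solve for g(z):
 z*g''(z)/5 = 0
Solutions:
 g(z) = C1 + C2*z


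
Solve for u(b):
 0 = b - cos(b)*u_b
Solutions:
 u(b) = C1 + Integral(b/cos(b), b)


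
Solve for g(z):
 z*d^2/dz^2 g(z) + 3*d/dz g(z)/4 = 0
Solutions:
 g(z) = C1 + C2*z^(1/4)


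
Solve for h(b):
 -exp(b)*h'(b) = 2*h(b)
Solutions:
 h(b) = C1*exp(2*exp(-b))


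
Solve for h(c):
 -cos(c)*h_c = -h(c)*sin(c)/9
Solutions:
 h(c) = C1/cos(c)^(1/9)


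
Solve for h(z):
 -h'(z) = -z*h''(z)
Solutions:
 h(z) = C1 + C2*z^2


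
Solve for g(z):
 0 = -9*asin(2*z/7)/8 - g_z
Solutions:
 g(z) = C1 - 9*z*asin(2*z/7)/8 - 9*sqrt(49 - 4*z^2)/16


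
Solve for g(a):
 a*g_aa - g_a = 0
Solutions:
 g(a) = C1 + C2*a^2


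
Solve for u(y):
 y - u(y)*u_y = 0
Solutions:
 u(y) = -sqrt(C1 + y^2)
 u(y) = sqrt(C1 + y^2)


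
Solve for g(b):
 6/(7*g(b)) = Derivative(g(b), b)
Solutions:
 g(b) = -sqrt(C1 + 84*b)/7
 g(b) = sqrt(C1 + 84*b)/7


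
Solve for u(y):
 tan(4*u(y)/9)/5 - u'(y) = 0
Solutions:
 u(y) = -9*asin(C1*exp(4*y/45))/4 + 9*pi/4
 u(y) = 9*asin(C1*exp(4*y/45))/4


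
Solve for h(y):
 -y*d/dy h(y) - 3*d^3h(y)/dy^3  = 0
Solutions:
 h(y) = C1 + Integral(C2*airyai(-3^(2/3)*y/3) + C3*airybi(-3^(2/3)*y/3), y)


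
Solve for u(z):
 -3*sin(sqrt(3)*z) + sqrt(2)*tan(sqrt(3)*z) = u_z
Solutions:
 u(z) = C1 - sqrt(6)*log(cos(sqrt(3)*z))/3 + sqrt(3)*cos(sqrt(3)*z)


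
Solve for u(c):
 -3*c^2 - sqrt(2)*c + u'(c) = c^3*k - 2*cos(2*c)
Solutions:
 u(c) = C1 + c^4*k/4 + c^3 + sqrt(2)*c^2/2 - sin(2*c)


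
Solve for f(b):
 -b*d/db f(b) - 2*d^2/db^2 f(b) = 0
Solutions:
 f(b) = C1 + C2*erf(b/2)


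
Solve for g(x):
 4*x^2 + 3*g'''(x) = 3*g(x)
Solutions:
 g(x) = C3*exp(x) + 4*x^2/3 + (C1*sin(sqrt(3)*x/2) + C2*cos(sqrt(3)*x/2))*exp(-x/2)


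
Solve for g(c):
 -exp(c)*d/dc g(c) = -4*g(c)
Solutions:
 g(c) = C1*exp(-4*exp(-c))


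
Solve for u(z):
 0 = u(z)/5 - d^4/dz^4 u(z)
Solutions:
 u(z) = C1*exp(-5^(3/4)*z/5) + C2*exp(5^(3/4)*z/5) + C3*sin(5^(3/4)*z/5) + C4*cos(5^(3/4)*z/5)


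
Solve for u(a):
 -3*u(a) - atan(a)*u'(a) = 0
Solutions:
 u(a) = C1*exp(-3*Integral(1/atan(a), a))


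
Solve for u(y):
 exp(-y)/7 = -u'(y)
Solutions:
 u(y) = C1 + exp(-y)/7


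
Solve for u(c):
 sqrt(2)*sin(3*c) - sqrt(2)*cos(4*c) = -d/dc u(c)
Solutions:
 u(c) = C1 + sqrt(2)*sin(4*c)/4 + sqrt(2)*cos(3*c)/3


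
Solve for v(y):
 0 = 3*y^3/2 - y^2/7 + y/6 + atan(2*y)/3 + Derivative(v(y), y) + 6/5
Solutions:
 v(y) = C1 - 3*y^4/8 + y^3/21 - y^2/12 - y*atan(2*y)/3 - 6*y/5 + log(4*y^2 + 1)/12


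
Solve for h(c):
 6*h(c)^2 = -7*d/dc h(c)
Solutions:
 h(c) = 7/(C1 + 6*c)


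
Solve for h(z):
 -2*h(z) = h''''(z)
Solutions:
 h(z) = (C1*sin(2^(3/4)*z/2) + C2*cos(2^(3/4)*z/2))*exp(-2^(3/4)*z/2) + (C3*sin(2^(3/4)*z/2) + C4*cos(2^(3/4)*z/2))*exp(2^(3/4)*z/2)


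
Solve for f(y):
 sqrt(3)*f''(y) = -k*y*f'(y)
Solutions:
 f(y) = Piecewise((-sqrt(2)*3^(1/4)*sqrt(pi)*C1*erf(sqrt(2)*3^(3/4)*sqrt(k)*y/6)/(2*sqrt(k)) - C2, (k > 0) | (k < 0)), (-C1*y - C2, True))


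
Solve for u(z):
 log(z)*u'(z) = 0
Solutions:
 u(z) = C1


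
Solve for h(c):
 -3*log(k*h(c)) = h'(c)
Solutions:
 li(k*h(c))/k = C1 - 3*c


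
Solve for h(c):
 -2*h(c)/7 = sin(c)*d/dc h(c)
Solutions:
 h(c) = C1*(cos(c) + 1)^(1/7)/(cos(c) - 1)^(1/7)


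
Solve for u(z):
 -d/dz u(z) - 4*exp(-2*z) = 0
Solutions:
 u(z) = C1 + 2*exp(-2*z)


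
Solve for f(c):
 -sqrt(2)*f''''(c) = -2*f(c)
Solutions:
 f(c) = C1*exp(-2^(1/8)*c) + C2*exp(2^(1/8)*c) + C3*sin(2^(1/8)*c) + C4*cos(2^(1/8)*c)


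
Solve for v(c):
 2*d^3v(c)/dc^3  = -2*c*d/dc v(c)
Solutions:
 v(c) = C1 + Integral(C2*airyai(-c) + C3*airybi(-c), c)


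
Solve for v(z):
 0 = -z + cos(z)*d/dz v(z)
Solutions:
 v(z) = C1 + Integral(z/cos(z), z)


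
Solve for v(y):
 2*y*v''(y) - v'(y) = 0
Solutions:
 v(y) = C1 + C2*y^(3/2)


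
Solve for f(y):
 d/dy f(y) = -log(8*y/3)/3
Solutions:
 f(y) = C1 - y*log(y)/3 - y*log(2) + y/3 + y*log(3)/3


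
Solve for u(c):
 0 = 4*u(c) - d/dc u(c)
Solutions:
 u(c) = C1*exp(4*c)


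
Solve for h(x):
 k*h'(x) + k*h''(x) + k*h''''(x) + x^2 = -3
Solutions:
 h(x) = C1 + C2*exp(6^(1/3)*x*(-2*3^(1/3)/(9 + sqrt(93))^(1/3) + 2^(1/3)*(9 + sqrt(93))^(1/3))/12)*sin(2^(1/3)*3^(1/6)*x*(6/(9 + sqrt(93))^(1/3) + 2^(1/3)*3^(2/3)*(9 + sqrt(93))^(1/3))/12) + C3*exp(6^(1/3)*x*(-2*3^(1/3)/(9 + sqrt(93))^(1/3) + 2^(1/3)*(9 + sqrt(93))^(1/3))/12)*cos(2^(1/3)*3^(1/6)*x*(6/(9 + sqrt(93))^(1/3) + 2^(1/3)*3^(2/3)*(9 + sqrt(93))^(1/3))/12) + C4*exp(-6^(1/3)*x*(-2*3^(1/3)/(9 + sqrt(93))^(1/3) + 2^(1/3)*(9 + sqrt(93))^(1/3))/6) - x^3/(3*k) + x^2/k - 5*x/k


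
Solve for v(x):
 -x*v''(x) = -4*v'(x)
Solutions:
 v(x) = C1 + C2*x^5


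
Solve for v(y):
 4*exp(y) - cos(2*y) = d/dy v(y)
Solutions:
 v(y) = C1 + 4*exp(y) - sin(2*y)/2


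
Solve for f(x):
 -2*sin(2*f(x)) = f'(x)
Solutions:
 f(x) = pi - acos((-C1 - exp(8*x))/(C1 - exp(8*x)))/2
 f(x) = acos((-C1 - exp(8*x))/(C1 - exp(8*x)))/2


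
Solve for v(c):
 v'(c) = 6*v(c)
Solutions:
 v(c) = C1*exp(6*c)


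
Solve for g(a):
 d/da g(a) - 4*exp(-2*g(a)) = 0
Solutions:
 g(a) = log(-sqrt(C1 + 8*a))
 g(a) = log(C1 + 8*a)/2


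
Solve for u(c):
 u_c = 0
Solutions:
 u(c) = C1


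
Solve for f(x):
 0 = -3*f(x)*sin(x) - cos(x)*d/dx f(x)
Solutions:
 f(x) = C1*cos(x)^3


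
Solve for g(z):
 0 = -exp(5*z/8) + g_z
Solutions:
 g(z) = C1 + 8*exp(5*z/8)/5


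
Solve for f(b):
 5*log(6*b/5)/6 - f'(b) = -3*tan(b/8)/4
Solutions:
 f(b) = C1 + 5*b*log(b)/6 - 5*b*log(5)/6 - 5*b/6 + 5*b*log(6)/6 - 6*log(cos(b/8))


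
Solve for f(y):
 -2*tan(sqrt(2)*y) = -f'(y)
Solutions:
 f(y) = C1 - sqrt(2)*log(cos(sqrt(2)*y))


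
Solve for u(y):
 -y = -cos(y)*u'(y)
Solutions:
 u(y) = C1 + Integral(y/cos(y), y)


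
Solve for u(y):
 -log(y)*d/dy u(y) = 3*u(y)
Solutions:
 u(y) = C1*exp(-3*li(y))


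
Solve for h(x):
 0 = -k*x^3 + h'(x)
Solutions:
 h(x) = C1 + k*x^4/4


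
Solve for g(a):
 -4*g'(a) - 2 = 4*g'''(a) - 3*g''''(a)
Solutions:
 g(a) = C1 + C2*exp(a*(-2^(1/3)*(9*sqrt(921) + 275)^(1/3) - 8*2^(2/3)/(9*sqrt(921) + 275)^(1/3) + 8)/18)*sin(2^(1/3)*sqrt(3)*a*(-(9*sqrt(921) + 275)^(1/3) + 8*2^(1/3)/(9*sqrt(921) + 275)^(1/3))/18) + C3*exp(a*(-2^(1/3)*(9*sqrt(921) + 275)^(1/3) - 8*2^(2/3)/(9*sqrt(921) + 275)^(1/3) + 8)/18)*cos(2^(1/3)*sqrt(3)*a*(-(9*sqrt(921) + 275)^(1/3) + 8*2^(1/3)/(9*sqrt(921) + 275)^(1/3))/18) + C4*exp(a*(8*2^(2/3)/(9*sqrt(921) + 275)^(1/3) + 4 + 2^(1/3)*(9*sqrt(921) + 275)^(1/3))/9) - a/2


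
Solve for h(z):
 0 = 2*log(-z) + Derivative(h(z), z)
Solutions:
 h(z) = C1 - 2*z*log(-z) + 2*z


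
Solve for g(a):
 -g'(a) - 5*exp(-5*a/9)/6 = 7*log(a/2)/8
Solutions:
 g(a) = C1 - 7*a*log(a)/8 + 7*a*(log(2) + 1)/8 + 3*exp(-5*a/9)/2


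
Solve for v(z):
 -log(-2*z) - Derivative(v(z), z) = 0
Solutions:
 v(z) = C1 - z*log(-z) + z*(1 - log(2))


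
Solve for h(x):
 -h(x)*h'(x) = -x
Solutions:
 h(x) = -sqrt(C1 + x^2)
 h(x) = sqrt(C1 + x^2)


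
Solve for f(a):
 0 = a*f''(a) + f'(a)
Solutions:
 f(a) = C1 + C2*log(a)


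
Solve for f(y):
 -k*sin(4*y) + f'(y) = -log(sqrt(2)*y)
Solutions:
 f(y) = C1 - k*cos(4*y)/4 - y*log(y) - y*log(2)/2 + y


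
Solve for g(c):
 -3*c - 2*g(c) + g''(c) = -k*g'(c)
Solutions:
 g(c) = C1*exp(c*(-k + sqrt(k^2 + 8))/2) + C2*exp(-c*(k + sqrt(k^2 + 8))/2) - 3*c/2 - 3*k/4


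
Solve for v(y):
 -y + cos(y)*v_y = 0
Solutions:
 v(y) = C1 + Integral(y/cos(y), y)


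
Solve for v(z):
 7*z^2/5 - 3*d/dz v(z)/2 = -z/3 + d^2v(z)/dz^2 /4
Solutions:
 v(z) = C1 + C2*exp(-6*z) + 14*z^3/45 - 2*z^2/45 + 2*z/135


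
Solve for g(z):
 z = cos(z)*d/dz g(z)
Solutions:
 g(z) = C1 + Integral(z/cos(z), z)


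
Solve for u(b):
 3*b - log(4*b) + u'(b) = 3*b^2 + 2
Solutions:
 u(b) = C1 + b^3 - 3*b^2/2 + b*log(b) + b + b*log(4)


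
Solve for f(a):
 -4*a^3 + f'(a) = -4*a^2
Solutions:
 f(a) = C1 + a^4 - 4*a^3/3


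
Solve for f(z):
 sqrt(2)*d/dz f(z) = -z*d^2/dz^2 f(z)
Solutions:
 f(z) = C1 + C2*z^(1 - sqrt(2))


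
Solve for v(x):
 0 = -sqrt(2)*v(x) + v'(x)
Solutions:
 v(x) = C1*exp(sqrt(2)*x)


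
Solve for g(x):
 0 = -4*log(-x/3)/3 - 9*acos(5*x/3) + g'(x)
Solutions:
 g(x) = C1 + 4*x*log(-x)/3 + 9*x*acos(5*x/3) - 4*x*log(3)/3 - 4*x/3 - 9*sqrt(9 - 25*x^2)/5


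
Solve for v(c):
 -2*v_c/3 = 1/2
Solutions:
 v(c) = C1 - 3*c/4


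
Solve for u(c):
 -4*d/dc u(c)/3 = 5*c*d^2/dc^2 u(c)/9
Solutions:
 u(c) = C1 + C2/c^(7/5)


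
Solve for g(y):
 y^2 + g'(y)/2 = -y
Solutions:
 g(y) = C1 - 2*y^3/3 - y^2


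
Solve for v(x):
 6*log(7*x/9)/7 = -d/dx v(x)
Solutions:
 v(x) = C1 - 6*x*log(x)/7 - 6*x*log(7)/7 + 6*x/7 + 12*x*log(3)/7


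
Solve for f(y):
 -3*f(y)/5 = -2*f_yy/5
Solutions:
 f(y) = C1*exp(-sqrt(6)*y/2) + C2*exp(sqrt(6)*y/2)


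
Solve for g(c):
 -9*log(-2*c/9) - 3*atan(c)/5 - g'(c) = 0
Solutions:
 g(c) = C1 - 9*c*log(-c) - 3*c*atan(c)/5 - 9*c*log(2) + 9*c + 18*c*log(3) + 3*log(c^2 + 1)/10


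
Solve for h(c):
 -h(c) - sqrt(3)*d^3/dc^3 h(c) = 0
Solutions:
 h(c) = C3*exp(-3^(5/6)*c/3) + (C1*sin(3^(1/3)*c/2) + C2*cos(3^(1/3)*c/2))*exp(3^(5/6)*c/6)


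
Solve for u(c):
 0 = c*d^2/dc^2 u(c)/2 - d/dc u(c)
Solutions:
 u(c) = C1 + C2*c^3


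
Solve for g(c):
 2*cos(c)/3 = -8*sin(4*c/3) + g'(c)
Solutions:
 g(c) = C1 + 2*sin(c)/3 - 6*cos(4*c/3)


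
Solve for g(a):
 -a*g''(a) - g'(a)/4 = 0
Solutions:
 g(a) = C1 + C2*a^(3/4)


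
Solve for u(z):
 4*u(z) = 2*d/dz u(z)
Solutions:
 u(z) = C1*exp(2*z)


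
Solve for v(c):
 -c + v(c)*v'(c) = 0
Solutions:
 v(c) = -sqrt(C1 + c^2)
 v(c) = sqrt(C1 + c^2)


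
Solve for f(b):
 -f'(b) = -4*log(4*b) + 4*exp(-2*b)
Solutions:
 f(b) = C1 + 4*b*log(b) + 4*b*(-1 + 2*log(2)) + 2*exp(-2*b)


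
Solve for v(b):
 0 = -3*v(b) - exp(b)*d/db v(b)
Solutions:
 v(b) = C1*exp(3*exp(-b))


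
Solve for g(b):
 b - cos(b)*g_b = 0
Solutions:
 g(b) = C1 + Integral(b/cos(b), b)


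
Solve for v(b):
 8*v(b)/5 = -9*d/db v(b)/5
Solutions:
 v(b) = C1*exp(-8*b/9)


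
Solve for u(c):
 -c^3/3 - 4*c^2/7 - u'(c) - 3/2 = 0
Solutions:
 u(c) = C1 - c^4/12 - 4*c^3/21 - 3*c/2


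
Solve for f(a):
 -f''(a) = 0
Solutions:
 f(a) = C1 + C2*a


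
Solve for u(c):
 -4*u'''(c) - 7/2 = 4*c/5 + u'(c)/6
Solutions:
 u(c) = C1 + C2*sin(sqrt(6)*c/12) + C3*cos(sqrt(6)*c/12) - 12*c^2/5 - 21*c


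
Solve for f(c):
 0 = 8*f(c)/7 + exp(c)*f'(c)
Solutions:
 f(c) = C1*exp(8*exp(-c)/7)


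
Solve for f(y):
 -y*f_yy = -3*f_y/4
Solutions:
 f(y) = C1 + C2*y^(7/4)


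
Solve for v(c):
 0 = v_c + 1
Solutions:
 v(c) = C1 - c


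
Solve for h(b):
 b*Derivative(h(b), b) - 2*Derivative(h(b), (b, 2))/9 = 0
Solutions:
 h(b) = C1 + C2*erfi(3*b/2)


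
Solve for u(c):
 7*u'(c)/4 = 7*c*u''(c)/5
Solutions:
 u(c) = C1 + C2*c^(9/4)


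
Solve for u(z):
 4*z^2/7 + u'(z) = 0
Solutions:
 u(z) = C1 - 4*z^3/21


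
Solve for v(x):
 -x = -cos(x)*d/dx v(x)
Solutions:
 v(x) = C1 + Integral(x/cos(x), x)


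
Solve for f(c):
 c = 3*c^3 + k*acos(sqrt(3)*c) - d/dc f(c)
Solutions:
 f(c) = C1 + 3*c^4/4 - c^2/2 + k*(c*acos(sqrt(3)*c) - sqrt(3)*sqrt(1 - 3*c^2)/3)


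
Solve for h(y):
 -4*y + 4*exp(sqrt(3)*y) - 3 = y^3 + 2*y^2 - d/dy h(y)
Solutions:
 h(y) = C1 + y^4/4 + 2*y^3/3 + 2*y^2 + 3*y - 4*sqrt(3)*exp(sqrt(3)*y)/3


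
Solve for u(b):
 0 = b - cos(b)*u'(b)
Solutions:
 u(b) = C1 + Integral(b/cos(b), b)


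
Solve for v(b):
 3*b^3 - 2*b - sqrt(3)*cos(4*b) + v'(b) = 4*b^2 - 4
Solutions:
 v(b) = C1 - 3*b^4/4 + 4*b^3/3 + b^2 - 4*b + sqrt(3)*sin(4*b)/4


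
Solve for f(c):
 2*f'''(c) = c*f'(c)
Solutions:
 f(c) = C1 + Integral(C2*airyai(2^(2/3)*c/2) + C3*airybi(2^(2/3)*c/2), c)


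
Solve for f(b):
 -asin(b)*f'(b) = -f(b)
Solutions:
 f(b) = C1*exp(Integral(1/asin(b), b))


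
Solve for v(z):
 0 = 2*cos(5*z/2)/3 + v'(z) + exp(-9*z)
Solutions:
 v(z) = C1 - 4*sin(5*z/2)/15 + exp(-9*z)/9


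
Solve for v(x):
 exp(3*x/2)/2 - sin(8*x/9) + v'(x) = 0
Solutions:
 v(x) = C1 - exp(3*x/2)/3 - 9*cos(8*x/9)/8


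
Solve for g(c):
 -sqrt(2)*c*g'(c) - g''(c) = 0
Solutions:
 g(c) = C1 + C2*erf(2^(3/4)*c/2)


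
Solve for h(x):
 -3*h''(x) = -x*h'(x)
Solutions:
 h(x) = C1 + C2*erfi(sqrt(6)*x/6)


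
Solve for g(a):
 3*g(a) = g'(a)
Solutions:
 g(a) = C1*exp(3*a)


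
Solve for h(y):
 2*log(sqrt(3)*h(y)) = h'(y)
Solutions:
 -Integral(1/(2*log(_y) + log(3)), (_y, h(y))) = C1 - y


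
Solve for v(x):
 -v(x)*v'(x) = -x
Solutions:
 v(x) = -sqrt(C1 + x^2)
 v(x) = sqrt(C1 + x^2)


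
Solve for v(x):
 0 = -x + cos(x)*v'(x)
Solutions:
 v(x) = C1 + Integral(x/cos(x), x)


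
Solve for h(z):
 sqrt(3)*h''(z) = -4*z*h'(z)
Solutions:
 h(z) = C1 + C2*erf(sqrt(2)*3^(3/4)*z/3)


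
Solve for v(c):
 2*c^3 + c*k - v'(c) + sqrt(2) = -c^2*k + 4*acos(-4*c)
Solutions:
 v(c) = C1 + c^4/2 + c^3*k/3 + c^2*k/2 - 4*c*acos(-4*c) + sqrt(2)*c - sqrt(1 - 16*c^2)


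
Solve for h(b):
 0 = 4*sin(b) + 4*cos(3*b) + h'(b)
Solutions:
 h(b) = C1 - 4*sin(3*b)/3 + 4*cos(b)


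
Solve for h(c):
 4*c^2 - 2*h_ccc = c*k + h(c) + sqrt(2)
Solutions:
 h(c) = C3*exp(-2^(2/3)*c/2) + 4*c^2 - c*k + (C1*sin(2^(2/3)*sqrt(3)*c/4) + C2*cos(2^(2/3)*sqrt(3)*c/4))*exp(2^(2/3)*c/4) - sqrt(2)


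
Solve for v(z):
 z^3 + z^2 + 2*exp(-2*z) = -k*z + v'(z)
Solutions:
 v(z) = C1 + k*z^2/2 + z^4/4 + z^3/3 - exp(-2*z)


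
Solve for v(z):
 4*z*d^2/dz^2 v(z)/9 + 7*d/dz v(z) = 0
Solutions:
 v(z) = C1 + C2/z^(59/4)


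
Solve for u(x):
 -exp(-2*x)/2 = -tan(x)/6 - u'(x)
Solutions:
 u(x) = C1 - log(tan(x)^2 + 1)/12 - exp(-2*x)/4


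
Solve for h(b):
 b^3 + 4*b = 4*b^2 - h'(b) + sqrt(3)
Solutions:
 h(b) = C1 - b^4/4 + 4*b^3/3 - 2*b^2 + sqrt(3)*b


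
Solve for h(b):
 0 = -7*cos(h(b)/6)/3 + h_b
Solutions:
 -7*b/3 - 3*log(sin(h(b)/6) - 1) + 3*log(sin(h(b)/6) + 1) = C1


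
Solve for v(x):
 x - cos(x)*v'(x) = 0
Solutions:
 v(x) = C1 + Integral(x/cos(x), x)


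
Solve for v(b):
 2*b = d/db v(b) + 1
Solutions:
 v(b) = C1 + b^2 - b


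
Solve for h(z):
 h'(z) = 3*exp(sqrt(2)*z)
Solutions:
 h(z) = C1 + 3*sqrt(2)*exp(sqrt(2)*z)/2


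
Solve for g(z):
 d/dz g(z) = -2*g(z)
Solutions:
 g(z) = C1*exp(-2*z)


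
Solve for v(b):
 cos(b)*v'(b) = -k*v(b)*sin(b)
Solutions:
 v(b) = C1*exp(k*log(cos(b)))


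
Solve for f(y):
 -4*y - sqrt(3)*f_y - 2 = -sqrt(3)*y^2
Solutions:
 f(y) = C1 + y^3/3 - 2*sqrt(3)*y^2/3 - 2*sqrt(3)*y/3


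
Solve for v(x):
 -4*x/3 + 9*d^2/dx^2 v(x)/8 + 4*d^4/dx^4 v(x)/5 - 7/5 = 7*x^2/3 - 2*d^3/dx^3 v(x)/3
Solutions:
 v(x) = C1 + C2*x + 14*x^4/81 - 464*x^3/2187 - 46796*x^2/98415 + (C3*sin(sqrt(710)*x/24) + C4*cos(sqrt(710)*x/24))*exp(-5*x/12)


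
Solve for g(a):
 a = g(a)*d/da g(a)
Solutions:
 g(a) = -sqrt(C1 + a^2)
 g(a) = sqrt(C1 + a^2)


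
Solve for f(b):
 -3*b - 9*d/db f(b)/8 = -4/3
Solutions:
 f(b) = C1 - 4*b^2/3 + 32*b/27


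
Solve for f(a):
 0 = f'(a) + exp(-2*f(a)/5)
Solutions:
 f(a) = 5*log(-sqrt(C1 - a)) - 5*log(5) + 5*log(10)/2
 f(a) = 5*log(C1 - a)/2 - 5*log(5) + 5*log(10)/2


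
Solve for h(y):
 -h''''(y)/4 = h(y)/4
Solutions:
 h(y) = (C1*sin(sqrt(2)*y/2) + C2*cos(sqrt(2)*y/2))*exp(-sqrt(2)*y/2) + (C3*sin(sqrt(2)*y/2) + C4*cos(sqrt(2)*y/2))*exp(sqrt(2)*y/2)


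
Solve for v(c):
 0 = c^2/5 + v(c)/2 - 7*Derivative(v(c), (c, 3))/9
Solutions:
 v(c) = C3*exp(42^(2/3)*c/14) - 2*c^2/5 + (C1*sin(3*14^(2/3)*3^(1/6)*c/28) + C2*cos(3*14^(2/3)*3^(1/6)*c/28))*exp(-42^(2/3)*c/28)


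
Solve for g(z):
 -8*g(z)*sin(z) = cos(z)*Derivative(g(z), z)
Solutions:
 g(z) = C1*cos(z)^8


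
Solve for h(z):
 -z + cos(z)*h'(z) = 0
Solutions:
 h(z) = C1 + Integral(z/cos(z), z)


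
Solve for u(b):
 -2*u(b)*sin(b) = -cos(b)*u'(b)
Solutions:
 u(b) = C1/cos(b)^2


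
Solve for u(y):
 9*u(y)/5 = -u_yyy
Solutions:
 u(y) = C3*exp(-15^(2/3)*y/5) + (C1*sin(3*3^(1/6)*5^(2/3)*y/10) + C2*cos(3*3^(1/6)*5^(2/3)*y/10))*exp(15^(2/3)*y/10)


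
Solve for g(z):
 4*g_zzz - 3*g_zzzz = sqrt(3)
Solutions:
 g(z) = C1 + C2*z + C3*z^2 + C4*exp(4*z/3) + sqrt(3)*z^3/24


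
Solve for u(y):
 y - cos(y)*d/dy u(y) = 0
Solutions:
 u(y) = C1 + Integral(y/cos(y), y)


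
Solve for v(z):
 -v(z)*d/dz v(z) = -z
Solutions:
 v(z) = -sqrt(C1 + z^2)
 v(z) = sqrt(C1 + z^2)


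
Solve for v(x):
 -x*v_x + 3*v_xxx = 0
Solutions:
 v(x) = C1 + Integral(C2*airyai(3^(2/3)*x/3) + C3*airybi(3^(2/3)*x/3), x)


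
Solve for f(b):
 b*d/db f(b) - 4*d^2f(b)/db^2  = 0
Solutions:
 f(b) = C1 + C2*erfi(sqrt(2)*b/4)


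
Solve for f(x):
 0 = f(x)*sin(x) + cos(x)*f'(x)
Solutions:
 f(x) = C1*cos(x)


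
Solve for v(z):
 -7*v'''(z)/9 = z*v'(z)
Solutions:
 v(z) = C1 + Integral(C2*airyai(-21^(2/3)*z/7) + C3*airybi(-21^(2/3)*z/7), z)


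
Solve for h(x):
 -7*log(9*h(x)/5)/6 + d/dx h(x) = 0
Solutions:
 -6*Integral(1/(log(_y) - log(5) + 2*log(3)), (_y, h(x)))/7 = C1 - x


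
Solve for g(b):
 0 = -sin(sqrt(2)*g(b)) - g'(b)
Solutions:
 g(b) = sqrt(2)*(pi - acos((-exp(2*sqrt(2)*C1) - exp(2*sqrt(2)*b))/(exp(2*sqrt(2)*C1) - exp(2*sqrt(2)*b)))/2)
 g(b) = sqrt(2)*acos((-exp(2*sqrt(2)*C1) - exp(2*sqrt(2)*b))/(exp(2*sqrt(2)*C1) - exp(2*sqrt(2)*b)))/2


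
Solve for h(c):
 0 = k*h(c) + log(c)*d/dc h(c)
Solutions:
 h(c) = C1*exp(-k*li(c))


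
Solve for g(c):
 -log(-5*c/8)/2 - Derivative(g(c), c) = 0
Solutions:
 g(c) = C1 - c*log(-c)/2 + c*(-log(5) + 1 + 3*log(2))/2


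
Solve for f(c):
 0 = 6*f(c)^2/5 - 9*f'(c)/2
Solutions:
 f(c) = -15/(C1 + 4*c)


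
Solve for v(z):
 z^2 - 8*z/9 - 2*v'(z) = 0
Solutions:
 v(z) = C1 + z^3/6 - 2*z^2/9


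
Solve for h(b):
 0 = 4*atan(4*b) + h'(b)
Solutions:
 h(b) = C1 - 4*b*atan(4*b) + log(16*b^2 + 1)/2


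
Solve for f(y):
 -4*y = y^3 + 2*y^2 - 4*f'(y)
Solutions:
 f(y) = C1 + y^4/16 + y^3/6 + y^2/2


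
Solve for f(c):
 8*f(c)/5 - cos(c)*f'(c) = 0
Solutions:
 f(c) = C1*(sin(c) + 1)^(4/5)/(sin(c) - 1)^(4/5)


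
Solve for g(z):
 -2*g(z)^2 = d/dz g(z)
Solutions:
 g(z) = 1/(C1 + 2*z)


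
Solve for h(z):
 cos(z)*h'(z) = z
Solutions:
 h(z) = C1 + Integral(z/cos(z), z)


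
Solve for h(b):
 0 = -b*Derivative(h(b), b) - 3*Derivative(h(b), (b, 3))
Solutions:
 h(b) = C1 + Integral(C2*airyai(-3^(2/3)*b/3) + C3*airybi(-3^(2/3)*b/3), b)


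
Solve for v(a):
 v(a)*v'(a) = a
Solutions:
 v(a) = -sqrt(C1 + a^2)
 v(a) = sqrt(C1 + a^2)


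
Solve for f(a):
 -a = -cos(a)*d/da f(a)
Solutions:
 f(a) = C1 + Integral(a/cos(a), a)


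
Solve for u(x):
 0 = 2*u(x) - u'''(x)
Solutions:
 u(x) = C3*exp(2^(1/3)*x) + (C1*sin(2^(1/3)*sqrt(3)*x/2) + C2*cos(2^(1/3)*sqrt(3)*x/2))*exp(-2^(1/3)*x/2)


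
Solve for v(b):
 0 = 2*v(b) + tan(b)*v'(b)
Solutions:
 v(b) = C1/sin(b)^2


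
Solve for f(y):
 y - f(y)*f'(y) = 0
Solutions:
 f(y) = -sqrt(C1 + y^2)
 f(y) = sqrt(C1 + y^2)


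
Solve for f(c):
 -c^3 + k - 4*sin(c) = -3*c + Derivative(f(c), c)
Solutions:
 f(c) = C1 - c^4/4 + 3*c^2/2 + c*k + 4*cos(c)


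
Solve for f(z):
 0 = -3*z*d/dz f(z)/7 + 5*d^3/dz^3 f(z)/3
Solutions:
 f(z) = C1 + Integral(C2*airyai(105^(2/3)*z/35) + C3*airybi(105^(2/3)*z/35), z)


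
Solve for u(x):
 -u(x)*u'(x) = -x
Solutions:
 u(x) = -sqrt(C1 + x^2)
 u(x) = sqrt(C1 + x^2)


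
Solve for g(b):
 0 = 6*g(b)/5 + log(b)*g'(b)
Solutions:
 g(b) = C1*exp(-6*li(b)/5)


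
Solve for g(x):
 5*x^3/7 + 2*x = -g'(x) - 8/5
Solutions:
 g(x) = C1 - 5*x^4/28 - x^2 - 8*x/5


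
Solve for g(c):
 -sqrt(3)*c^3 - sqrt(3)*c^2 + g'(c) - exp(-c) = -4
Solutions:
 g(c) = C1 + sqrt(3)*c^4/4 + sqrt(3)*c^3/3 - 4*c - exp(-c)


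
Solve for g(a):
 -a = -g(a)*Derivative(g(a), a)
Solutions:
 g(a) = -sqrt(C1 + a^2)
 g(a) = sqrt(C1 + a^2)
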